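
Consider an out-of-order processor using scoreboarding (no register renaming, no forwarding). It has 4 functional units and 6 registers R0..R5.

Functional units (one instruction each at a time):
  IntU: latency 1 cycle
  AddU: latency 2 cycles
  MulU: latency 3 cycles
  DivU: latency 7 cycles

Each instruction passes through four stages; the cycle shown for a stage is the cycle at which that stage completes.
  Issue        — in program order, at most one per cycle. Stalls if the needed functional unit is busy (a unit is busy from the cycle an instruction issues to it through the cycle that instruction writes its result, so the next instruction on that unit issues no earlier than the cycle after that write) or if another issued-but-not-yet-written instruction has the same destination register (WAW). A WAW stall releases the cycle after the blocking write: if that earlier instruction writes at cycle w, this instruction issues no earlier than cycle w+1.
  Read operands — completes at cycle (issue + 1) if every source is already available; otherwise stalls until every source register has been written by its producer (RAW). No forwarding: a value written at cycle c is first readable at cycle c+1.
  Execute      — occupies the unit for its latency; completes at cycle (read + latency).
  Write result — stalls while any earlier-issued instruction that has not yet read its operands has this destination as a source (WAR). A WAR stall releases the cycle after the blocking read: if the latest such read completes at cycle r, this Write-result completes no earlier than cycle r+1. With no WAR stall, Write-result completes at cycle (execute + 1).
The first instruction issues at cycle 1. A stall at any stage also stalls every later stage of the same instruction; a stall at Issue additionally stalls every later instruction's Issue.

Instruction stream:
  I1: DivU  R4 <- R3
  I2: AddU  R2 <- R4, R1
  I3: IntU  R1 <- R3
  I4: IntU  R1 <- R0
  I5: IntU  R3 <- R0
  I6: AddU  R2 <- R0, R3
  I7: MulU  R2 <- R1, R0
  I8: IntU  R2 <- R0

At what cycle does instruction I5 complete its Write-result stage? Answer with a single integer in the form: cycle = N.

cycle = 20

c1: I1→DivU
c2: I1 RO · I2→AddU
c3: I3→IntU
c4: I3 RO
c5: I3 EX
c9: I1 EX
c10: I1 WR R4
c11: I2 RO
c12: I3 WR R1
c13: I2 EX · I4→IntU
c14: I2 WR R2 · I4 RO
c15: I4 EX
c16: I4 WR R1
c17: I5→IntU
c18: I5 RO · I6→AddU
c19: I5 EX
c20: I5 WR R3
c21: I6 RO
c23: I6 EX
c24: I6 WR R2
c25: I7→MulU
c26: I7 RO
c29: I7 EX
c30: I7 WR R2
c31: I8→IntU
c32: I8 RO
c33: I8 EX
c34: I8 WR R2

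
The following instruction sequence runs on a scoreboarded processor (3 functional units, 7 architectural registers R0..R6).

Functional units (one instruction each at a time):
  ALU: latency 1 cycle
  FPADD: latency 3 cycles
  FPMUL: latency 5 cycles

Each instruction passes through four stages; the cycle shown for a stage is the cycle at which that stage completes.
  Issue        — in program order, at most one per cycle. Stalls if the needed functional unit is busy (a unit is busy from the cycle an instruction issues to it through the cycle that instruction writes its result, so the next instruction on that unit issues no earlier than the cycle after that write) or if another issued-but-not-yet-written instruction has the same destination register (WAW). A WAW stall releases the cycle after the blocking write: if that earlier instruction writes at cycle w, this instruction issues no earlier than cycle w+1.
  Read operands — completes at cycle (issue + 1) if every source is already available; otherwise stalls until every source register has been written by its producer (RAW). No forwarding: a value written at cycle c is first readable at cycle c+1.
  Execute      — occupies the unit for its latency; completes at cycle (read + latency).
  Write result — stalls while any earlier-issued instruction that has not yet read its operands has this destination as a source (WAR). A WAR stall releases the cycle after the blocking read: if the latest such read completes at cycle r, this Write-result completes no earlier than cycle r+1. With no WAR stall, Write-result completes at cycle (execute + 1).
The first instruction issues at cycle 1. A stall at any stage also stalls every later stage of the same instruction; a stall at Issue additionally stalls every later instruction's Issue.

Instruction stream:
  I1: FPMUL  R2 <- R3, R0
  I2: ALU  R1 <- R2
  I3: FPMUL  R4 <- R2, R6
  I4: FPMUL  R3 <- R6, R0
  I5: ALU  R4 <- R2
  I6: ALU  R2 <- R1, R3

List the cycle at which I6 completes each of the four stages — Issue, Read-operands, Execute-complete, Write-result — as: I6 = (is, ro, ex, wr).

I6 = (22, 25, 26, 27)

cycle 1: I1→FPMUL
cycle 2: I1 RO · I2→ALU
cycle 7: I1 EX
cycle 8: I1 WR R2
cycle 9: I2 RO · I3→FPMUL
cycle 10: I2 EX · I3 RO
cycle 11: I2 WR R1
cycle 15: I3 EX
cycle 16: I3 WR R4
cycle 17: I4→FPMUL
cycle 18: I4 RO · I5→ALU
cycle 19: I5 RO
cycle 20: I5 EX
cycle 21: I5 WR R4
cycle 22: I6→ALU
cycle 23: I4 EX
cycle 24: I4 WR R3
cycle 25: I6 RO
cycle 26: I6 EX
cycle 27: I6 WR R2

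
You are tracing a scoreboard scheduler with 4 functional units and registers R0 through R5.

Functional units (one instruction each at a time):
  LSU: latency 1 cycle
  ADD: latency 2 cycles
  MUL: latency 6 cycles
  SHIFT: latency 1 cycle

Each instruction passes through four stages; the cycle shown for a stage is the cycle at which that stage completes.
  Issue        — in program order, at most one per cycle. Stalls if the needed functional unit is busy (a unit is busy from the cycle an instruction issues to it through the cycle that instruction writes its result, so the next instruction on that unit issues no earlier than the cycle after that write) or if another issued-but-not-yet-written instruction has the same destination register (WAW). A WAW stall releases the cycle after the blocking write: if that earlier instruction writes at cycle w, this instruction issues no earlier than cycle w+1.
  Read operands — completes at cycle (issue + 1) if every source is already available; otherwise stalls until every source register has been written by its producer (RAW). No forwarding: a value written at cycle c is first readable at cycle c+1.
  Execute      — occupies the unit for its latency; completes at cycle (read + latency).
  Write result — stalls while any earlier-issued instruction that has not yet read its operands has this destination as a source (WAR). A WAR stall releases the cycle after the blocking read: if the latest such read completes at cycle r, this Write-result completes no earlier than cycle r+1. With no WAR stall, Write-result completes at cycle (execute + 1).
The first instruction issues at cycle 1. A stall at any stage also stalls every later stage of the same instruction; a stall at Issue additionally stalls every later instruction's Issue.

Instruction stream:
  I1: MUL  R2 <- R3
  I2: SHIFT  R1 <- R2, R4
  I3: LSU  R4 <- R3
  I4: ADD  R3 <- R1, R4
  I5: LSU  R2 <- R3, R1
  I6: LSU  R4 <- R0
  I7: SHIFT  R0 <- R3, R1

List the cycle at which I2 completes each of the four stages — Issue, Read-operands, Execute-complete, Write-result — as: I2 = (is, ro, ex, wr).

I2 = (2, 10, 11, 12)

c1: issue I1 (MUL)
c2: I1 read-ops | issue I2 (SHIFT)
c3: issue I3 (LSU)
c4: I3 read-ops | issue I4 (ADD)
c5: I3 finished on LSU
c8: I1 finished on MUL
c9: I1→R2
c10: I2 read-ops
c11: I2 finished on SHIFT | I3→R4
c12: I2→R1 | issue I5 (LSU)
c13: I4 read-ops
c15: I4 finished on ADD
c16: I4→R3
c17: I5 read-ops
c18: I5 finished on LSU
c19: I5→R2
c20: issue I6 (LSU)
c21: I6 read-ops | issue I7 (SHIFT)
c22: I6 finished on LSU | I7 read-ops
c23: I6→R4 | I7 finished on SHIFT
c24: I7→R0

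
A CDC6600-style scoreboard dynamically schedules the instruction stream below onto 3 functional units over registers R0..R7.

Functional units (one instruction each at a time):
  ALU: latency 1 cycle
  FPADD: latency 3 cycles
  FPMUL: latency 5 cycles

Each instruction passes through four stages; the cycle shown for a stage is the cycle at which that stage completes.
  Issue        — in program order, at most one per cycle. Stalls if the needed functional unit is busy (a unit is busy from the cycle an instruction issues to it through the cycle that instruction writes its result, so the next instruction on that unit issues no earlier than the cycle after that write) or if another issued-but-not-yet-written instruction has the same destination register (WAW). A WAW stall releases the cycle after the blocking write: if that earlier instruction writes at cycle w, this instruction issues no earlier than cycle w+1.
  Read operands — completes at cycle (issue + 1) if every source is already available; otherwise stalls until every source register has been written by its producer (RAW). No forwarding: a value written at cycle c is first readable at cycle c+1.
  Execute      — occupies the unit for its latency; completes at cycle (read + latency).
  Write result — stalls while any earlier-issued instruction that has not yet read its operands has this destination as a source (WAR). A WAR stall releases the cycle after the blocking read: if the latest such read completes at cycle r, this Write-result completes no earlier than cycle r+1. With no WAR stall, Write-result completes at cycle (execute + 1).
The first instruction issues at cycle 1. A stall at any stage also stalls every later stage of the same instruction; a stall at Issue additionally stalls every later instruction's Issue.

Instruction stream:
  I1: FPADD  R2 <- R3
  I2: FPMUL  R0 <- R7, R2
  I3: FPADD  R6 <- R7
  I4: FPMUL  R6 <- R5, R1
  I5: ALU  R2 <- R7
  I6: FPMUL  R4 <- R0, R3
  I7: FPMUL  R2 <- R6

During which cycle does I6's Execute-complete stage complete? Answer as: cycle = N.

cycle = 28

[1] I1 dispatched to FPADD
[2] I1 operands ready, I2 dispatched to FPMUL
[5] I1 complete
[6] R2←I1
[7] I2 operands ready, I3 dispatched to FPADD
[8] I3 operands ready
[11] I3 complete
[12] I2 complete, R6←I3
[13] R0←I2
[14] I4 dispatched to FPMUL
[15] I4 operands ready, I5 dispatched to ALU
[16] I5 operands ready
[17] I5 complete
[18] R2←I5
[20] I4 complete
[21] R6←I4
[22] I6 dispatched to FPMUL
[23] I6 operands ready
[28] I6 complete
[29] R4←I6
[30] I7 dispatched to FPMUL
[31] I7 operands ready
[36] I7 complete
[37] R2←I7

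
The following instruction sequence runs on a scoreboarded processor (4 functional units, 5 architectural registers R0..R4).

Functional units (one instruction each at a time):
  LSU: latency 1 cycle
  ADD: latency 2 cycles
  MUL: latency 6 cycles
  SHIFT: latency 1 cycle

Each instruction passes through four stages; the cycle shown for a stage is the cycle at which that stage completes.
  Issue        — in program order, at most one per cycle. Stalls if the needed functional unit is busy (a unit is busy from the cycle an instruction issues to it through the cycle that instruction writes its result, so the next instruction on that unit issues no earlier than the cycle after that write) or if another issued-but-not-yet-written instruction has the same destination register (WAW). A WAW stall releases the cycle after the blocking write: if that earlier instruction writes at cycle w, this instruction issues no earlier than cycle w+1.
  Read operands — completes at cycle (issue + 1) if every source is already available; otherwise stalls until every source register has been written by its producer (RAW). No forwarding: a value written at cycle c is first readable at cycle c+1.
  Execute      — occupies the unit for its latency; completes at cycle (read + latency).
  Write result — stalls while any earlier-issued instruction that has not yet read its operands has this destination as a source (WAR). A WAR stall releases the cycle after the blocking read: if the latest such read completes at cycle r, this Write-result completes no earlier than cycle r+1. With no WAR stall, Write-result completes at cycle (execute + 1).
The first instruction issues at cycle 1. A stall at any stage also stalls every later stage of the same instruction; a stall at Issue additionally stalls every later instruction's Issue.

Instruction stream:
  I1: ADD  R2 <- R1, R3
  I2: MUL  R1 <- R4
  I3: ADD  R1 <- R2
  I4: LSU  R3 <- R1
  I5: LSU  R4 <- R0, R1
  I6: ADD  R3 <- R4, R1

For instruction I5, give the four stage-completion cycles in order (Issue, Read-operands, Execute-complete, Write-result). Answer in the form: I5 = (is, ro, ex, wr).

I5 = (19, 20, 21, 22)

t=1  issue I1 (ADD)
t=2  I1 read-ops; issue I2 (MUL)
t=3  I2 read-ops
t=4  I1 finished on ADD
t=5  I1→R2
t=9  I2 finished on MUL
t=10  I2→R1
t=11  issue I3 (ADD)
t=12  I3 read-ops; issue I4 (LSU)
t=14  I3 finished on ADD
t=15  I3→R1
t=16  I4 read-ops
t=17  I4 finished on LSU
t=18  I4→R3
t=19  issue I5 (LSU)
t=20  I5 read-ops; issue I6 (ADD)
t=21  I5 finished on LSU
t=22  I5→R4
t=23  I6 read-ops
t=25  I6 finished on ADD
t=26  I6→R3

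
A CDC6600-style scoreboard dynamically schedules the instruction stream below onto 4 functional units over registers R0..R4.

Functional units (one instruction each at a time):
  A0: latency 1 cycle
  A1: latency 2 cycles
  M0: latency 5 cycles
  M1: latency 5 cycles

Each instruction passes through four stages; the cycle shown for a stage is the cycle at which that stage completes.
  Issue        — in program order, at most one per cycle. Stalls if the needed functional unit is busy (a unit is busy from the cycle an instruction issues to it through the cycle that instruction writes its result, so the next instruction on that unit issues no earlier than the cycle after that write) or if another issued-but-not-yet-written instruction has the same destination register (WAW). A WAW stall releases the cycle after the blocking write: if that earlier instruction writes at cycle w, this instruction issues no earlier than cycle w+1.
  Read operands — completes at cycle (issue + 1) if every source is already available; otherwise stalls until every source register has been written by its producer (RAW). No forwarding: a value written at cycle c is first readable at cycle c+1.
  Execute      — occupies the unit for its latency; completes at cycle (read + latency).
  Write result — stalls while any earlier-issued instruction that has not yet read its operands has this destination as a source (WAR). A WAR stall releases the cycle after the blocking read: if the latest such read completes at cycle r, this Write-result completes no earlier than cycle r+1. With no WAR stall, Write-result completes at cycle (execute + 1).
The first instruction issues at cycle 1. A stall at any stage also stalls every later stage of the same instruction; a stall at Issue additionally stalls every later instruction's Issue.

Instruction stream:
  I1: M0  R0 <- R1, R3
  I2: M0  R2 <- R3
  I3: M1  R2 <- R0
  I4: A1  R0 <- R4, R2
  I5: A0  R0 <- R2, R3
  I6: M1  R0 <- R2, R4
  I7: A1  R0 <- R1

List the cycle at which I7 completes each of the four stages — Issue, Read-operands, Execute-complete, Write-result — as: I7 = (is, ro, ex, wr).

  I1 | 1 | 2 | 7 | 8
  I2 | 9 | 10 | 15 | 16   struct: M0 busy until I1 writes@8
  I3 | 17 | 18 | 23 | 24   WAW R2: wait I2 write@16
  I4 | 18 | 25 | 27 | 28   RAW R2: wait I3 write@24
  I5 | 29 | 30 | 31 | 32   WAW R0: wait I4 write@28
  I6 | 33 | 34 | 39 | 40   WAW R0: wait I5 write@32
  I7 | 41 | 42 | 44 | 45   WAW R0: wait I6 write@40

I7 = (41, 42, 44, 45)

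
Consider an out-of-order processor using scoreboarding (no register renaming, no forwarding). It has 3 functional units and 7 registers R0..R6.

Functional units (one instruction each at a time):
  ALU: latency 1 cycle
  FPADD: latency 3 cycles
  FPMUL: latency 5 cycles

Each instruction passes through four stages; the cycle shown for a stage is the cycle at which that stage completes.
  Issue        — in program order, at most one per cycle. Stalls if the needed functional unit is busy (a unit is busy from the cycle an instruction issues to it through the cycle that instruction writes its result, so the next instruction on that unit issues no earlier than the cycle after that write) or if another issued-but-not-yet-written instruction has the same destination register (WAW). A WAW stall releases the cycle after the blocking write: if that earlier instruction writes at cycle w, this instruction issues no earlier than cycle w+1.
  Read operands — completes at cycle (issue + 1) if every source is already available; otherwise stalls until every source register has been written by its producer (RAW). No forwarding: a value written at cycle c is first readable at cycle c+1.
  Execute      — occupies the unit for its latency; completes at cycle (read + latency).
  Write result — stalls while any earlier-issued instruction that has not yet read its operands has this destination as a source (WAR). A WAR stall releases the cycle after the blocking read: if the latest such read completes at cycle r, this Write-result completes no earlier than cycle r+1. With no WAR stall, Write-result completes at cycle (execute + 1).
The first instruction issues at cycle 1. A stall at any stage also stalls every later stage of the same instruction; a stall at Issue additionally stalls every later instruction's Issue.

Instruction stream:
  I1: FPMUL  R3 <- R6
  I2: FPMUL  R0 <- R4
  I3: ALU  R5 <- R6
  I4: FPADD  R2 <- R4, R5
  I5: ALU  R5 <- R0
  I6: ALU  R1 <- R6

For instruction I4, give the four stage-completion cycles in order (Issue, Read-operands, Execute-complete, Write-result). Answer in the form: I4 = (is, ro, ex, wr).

I4 = (11, 14, 17, 18)

c1: issue I1 (FPMUL)
c2: I1 read-ops
c7: I1 finished on FPMUL
c8: I1→R3
c9: issue I2 (FPMUL)
c10: I2 read-ops; issue I3 (ALU)
c11: I3 read-ops; issue I4 (FPADD)
c12: I3 finished on ALU
c13: I3→R5
c14: I4 read-ops; issue I5 (ALU)
c15: I2 finished on FPMUL
c16: I2→R0
c17: I4 finished on FPADD; I5 read-ops
c18: I4→R2; I5 finished on ALU
c19: I5→R5
c20: issue I6 (ALU)
c21: I6 read-ops
c22: I6 finished on ALU
c23: I6→R1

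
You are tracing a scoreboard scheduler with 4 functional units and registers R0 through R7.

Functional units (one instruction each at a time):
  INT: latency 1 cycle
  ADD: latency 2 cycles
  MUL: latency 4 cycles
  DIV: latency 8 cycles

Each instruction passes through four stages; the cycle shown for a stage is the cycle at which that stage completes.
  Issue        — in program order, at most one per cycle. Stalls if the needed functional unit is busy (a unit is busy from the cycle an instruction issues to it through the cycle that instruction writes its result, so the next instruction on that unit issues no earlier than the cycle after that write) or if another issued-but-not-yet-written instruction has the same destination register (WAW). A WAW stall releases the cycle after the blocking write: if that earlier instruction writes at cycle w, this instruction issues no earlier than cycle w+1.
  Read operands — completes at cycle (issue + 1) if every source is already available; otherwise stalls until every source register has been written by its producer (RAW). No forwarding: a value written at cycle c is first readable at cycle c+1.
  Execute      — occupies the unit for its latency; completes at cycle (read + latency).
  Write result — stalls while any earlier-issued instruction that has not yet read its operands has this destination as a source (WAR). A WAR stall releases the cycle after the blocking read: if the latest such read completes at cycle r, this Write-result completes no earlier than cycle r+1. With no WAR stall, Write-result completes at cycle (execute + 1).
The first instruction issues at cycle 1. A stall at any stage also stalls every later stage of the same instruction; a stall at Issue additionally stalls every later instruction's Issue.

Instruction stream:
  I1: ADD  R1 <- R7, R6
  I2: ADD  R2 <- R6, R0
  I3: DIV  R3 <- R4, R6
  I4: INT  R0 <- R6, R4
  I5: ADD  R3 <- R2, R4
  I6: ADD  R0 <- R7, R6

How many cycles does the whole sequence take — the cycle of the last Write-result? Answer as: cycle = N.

cycle = 27

t=1  I1 dispatched to ADD
t=2  I1 operands ready
t=4  I1 complete
t=5  R1←I1
t=6  I2 dispatched to ADD
t=7  I2 operands ready · I3 dispatched to DIV
t=8  I3 operands ready · I4 dispatched to INT
t=9  I2 complete · I4 operands ready
t=10  R2←I2 · I4 complete
t=11  R0←I4
t=16  I3 complete
t=17  R3←I3
t=18  I5 dispatched to ADD
t=19  I5 operands ready
t=21  I5 complete
t=22  R3←I5
t=23  I6 dispatched to ADD
t=24  I6 operands ready
t=26  I6 complete
t=27  R0←I6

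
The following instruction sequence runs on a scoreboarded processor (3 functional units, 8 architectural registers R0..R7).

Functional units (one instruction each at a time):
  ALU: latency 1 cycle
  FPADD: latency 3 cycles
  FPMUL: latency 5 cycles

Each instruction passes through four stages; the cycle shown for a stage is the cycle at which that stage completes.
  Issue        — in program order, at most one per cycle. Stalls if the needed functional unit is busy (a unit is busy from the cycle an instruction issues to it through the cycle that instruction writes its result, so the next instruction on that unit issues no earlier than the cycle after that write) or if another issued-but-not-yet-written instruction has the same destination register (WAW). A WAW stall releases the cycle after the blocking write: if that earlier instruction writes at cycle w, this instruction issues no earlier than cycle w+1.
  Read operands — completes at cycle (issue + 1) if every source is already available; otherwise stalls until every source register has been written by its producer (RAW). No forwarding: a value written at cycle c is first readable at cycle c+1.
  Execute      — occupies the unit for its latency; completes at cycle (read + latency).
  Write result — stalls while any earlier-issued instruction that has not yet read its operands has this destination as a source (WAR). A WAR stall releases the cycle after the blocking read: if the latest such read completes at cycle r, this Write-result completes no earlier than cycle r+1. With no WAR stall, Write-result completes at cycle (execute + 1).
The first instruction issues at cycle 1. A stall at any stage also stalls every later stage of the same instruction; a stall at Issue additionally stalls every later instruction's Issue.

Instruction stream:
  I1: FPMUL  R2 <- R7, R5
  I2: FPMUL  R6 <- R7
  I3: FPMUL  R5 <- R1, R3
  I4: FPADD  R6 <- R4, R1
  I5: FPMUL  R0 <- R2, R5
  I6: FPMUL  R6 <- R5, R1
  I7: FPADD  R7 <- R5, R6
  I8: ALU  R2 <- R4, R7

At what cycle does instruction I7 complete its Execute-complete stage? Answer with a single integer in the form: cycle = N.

cycle = 44

t=1  issue I1 (FPMUL)
t=2  I1 read-ops
t=7  I1 finished on FPMUL
t=8  I1→R2
t=9  issue I2 (FPMUL)
t=10  I2 read-ops
t=15  I2 finished on FPMUL
t=16  I2→R6
t=17  issue I3 (FPMUL)
t=18  I3 read-ops, issue I4 (FPADD)
t=19  I4 read-ops
t=22  I4 finished on FPADD
t=23  I3 finished on FPMUL, I4→R6
t=24  I3→R5
t=25  issue I5 (FPMUL)
t=26  I5 read-ops
t=31  I5 finished on FPMUL
t=32  I5→R0
t=33  issue I6 (FPMUL)
t=34  I6 read-ops, issue I7 (FPADD)
t=35  issue I8 (ALU)
t=39  I6 finished on FPMUL
t=40  I6→R6
t=41  I7 read-ops
t=44  I7 finished on FPADD
t=45  I7→R7
t=46  I8 read-ops
t=47  I8 finished on ALU
t=48  I8→R2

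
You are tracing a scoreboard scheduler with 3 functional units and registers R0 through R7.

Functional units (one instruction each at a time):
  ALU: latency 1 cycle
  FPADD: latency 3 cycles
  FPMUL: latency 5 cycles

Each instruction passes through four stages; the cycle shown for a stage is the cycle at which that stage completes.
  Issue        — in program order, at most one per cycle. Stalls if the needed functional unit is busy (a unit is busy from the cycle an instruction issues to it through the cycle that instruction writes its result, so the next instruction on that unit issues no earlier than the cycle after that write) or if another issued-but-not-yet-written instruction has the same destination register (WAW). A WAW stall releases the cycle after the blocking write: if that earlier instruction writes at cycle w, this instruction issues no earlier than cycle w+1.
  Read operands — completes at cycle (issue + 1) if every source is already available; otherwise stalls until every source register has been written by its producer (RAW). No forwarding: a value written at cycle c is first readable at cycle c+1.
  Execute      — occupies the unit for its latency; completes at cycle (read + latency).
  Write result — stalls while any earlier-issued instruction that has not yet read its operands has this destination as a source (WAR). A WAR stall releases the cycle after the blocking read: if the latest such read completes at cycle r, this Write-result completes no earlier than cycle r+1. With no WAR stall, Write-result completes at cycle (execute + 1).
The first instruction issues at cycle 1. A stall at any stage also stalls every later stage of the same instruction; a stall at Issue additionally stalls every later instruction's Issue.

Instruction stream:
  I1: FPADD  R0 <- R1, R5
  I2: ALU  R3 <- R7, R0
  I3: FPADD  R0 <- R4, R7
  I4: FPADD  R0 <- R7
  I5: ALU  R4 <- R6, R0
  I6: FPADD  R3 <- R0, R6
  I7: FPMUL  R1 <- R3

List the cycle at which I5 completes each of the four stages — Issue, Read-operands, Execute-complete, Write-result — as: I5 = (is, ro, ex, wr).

I5 = (14, 19, 20, 21)

[I1] 1/2/5/6
[I2] 2/7/8/9  (RAW R0: wait I1 write@6)
[I3] 7/8/11/12  (struct: FPADD busy until I1 writes@6)
[I4] 13/14/17/18  (struct: FPADD busy until I3 writes@12)
[I5] 14/19/20/21  (RAW R0: wait I4 write@18)
[I6] 19/20/23/24  (struct: FPADD busy until I4 writes@18)
[I7] 20/25/30/31  (RAW R3: wait I6 write@24)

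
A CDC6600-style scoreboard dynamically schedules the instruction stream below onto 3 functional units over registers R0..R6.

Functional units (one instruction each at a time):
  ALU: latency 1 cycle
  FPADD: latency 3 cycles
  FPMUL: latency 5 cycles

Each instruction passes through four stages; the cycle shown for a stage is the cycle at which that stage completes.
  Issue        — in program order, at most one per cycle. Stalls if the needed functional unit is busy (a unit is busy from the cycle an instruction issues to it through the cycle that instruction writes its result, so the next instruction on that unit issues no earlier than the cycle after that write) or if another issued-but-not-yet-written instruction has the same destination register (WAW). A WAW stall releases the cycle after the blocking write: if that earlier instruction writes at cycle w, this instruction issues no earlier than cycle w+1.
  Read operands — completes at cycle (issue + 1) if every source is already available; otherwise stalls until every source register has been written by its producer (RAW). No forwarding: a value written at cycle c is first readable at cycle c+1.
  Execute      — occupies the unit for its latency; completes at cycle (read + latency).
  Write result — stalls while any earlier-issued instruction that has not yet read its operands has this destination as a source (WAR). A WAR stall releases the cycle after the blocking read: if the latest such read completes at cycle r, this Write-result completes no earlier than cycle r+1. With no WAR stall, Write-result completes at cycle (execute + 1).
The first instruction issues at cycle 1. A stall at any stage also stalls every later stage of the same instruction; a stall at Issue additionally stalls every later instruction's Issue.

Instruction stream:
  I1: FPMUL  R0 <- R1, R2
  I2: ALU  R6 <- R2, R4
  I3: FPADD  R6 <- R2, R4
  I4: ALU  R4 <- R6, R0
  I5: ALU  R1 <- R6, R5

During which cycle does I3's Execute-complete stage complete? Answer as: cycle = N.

t=1  issue I1 (FPMUL)
t=2  I1 read-ops | issue I2 (ALU)
t=3  I2 read-ops
t=4  I2 finished on ALU
t=5  I2→R6
t=6  issue I3 (FPADD)
t=7  I1 finished on FPMUL | I3 read-ops | issue I4 (ALU)
t=8  I1→R0
t=10  I3 finished on FPADD
t=11  I3→R6
t=12  I4 read-ops
t=13  I4 finished on ALU
t=14  I4→R4
t=15  issue I5 (ALU)
t=16  I5 read-ops
t=17  I5 finished on ALU
t=18  I5→R1

cycle = 10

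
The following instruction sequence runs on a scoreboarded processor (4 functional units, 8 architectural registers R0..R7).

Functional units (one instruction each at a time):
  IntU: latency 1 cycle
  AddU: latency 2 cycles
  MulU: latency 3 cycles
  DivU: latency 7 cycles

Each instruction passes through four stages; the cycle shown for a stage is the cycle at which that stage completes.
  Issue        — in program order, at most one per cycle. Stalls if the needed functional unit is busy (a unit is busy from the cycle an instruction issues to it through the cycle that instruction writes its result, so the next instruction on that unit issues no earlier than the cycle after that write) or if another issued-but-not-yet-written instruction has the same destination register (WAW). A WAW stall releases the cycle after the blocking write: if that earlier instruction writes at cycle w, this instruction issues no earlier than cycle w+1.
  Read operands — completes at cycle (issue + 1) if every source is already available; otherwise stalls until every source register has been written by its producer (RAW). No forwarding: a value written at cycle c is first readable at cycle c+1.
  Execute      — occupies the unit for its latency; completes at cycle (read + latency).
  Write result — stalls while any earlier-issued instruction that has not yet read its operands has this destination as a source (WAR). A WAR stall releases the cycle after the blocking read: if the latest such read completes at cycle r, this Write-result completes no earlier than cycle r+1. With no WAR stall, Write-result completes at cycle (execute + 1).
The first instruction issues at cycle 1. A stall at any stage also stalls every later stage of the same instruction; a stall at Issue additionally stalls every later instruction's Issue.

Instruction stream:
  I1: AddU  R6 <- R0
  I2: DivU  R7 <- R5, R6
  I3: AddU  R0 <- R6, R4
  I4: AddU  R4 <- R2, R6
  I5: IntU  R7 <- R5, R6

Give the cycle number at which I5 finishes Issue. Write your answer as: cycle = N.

[I1] 1/2/4/5
[I2] 2/6/13/14  (RAW R6: wait I1 write@5)
[I3] 6/7/9/10  (struct: AddU busy until I1 writes@5)
[I4] 11/12/14/15  (struct: AddU busy until I3 writes@10)
[I5] 15/16/17/18  (WAW R7: wait I2 write@14)

cycle = 15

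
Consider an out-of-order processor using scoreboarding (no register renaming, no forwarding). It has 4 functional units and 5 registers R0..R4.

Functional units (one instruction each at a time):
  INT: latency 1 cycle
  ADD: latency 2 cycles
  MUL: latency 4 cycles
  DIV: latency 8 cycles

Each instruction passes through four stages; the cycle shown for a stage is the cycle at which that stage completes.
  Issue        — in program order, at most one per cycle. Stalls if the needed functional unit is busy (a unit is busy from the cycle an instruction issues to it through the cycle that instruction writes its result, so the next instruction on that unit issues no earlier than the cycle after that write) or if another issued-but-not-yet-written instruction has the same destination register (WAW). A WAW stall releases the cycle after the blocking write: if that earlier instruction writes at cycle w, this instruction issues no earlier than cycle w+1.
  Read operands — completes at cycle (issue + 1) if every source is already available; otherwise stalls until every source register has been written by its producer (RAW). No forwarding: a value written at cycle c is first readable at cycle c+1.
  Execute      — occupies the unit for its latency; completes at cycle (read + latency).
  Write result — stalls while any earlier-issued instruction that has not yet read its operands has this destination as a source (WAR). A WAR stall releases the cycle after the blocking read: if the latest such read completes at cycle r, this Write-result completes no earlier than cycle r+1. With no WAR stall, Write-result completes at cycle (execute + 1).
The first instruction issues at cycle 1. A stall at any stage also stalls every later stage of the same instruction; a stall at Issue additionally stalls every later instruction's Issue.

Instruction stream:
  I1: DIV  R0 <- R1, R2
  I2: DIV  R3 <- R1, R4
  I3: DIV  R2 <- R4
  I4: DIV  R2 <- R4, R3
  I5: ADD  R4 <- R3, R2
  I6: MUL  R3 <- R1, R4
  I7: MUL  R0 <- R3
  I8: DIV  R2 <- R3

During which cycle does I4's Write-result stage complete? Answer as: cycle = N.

cycle = 44

c1: I1→DIV
c2: I1 RO
c10: I1 EX
c11: I1 WR R0
c12: I2→DIV
c13: I2 RO
c21: I2 EX
c22: I2 WR R3
c23: I3→DIV
c24: I3 RO
c32: I3 EX
c33: I3 WR R2
c34: I4→DIV
c35: I4 RO | I5→ADD
c36: I6→MUL
c43: I4 EX
c44: I4 WR R2
c45: I5 RO
c47: I5 EX
c48: I5 WR R4
c49: I6 RO
c53: I6 EX
c54: I6 WR R3
c55: I7→MUL
c56: I7 RO | I8→DIV
c57: I8 RO
c60: I7 EX
c61: I7 WR R0
c65: I8 EX
c66: I8 WR R2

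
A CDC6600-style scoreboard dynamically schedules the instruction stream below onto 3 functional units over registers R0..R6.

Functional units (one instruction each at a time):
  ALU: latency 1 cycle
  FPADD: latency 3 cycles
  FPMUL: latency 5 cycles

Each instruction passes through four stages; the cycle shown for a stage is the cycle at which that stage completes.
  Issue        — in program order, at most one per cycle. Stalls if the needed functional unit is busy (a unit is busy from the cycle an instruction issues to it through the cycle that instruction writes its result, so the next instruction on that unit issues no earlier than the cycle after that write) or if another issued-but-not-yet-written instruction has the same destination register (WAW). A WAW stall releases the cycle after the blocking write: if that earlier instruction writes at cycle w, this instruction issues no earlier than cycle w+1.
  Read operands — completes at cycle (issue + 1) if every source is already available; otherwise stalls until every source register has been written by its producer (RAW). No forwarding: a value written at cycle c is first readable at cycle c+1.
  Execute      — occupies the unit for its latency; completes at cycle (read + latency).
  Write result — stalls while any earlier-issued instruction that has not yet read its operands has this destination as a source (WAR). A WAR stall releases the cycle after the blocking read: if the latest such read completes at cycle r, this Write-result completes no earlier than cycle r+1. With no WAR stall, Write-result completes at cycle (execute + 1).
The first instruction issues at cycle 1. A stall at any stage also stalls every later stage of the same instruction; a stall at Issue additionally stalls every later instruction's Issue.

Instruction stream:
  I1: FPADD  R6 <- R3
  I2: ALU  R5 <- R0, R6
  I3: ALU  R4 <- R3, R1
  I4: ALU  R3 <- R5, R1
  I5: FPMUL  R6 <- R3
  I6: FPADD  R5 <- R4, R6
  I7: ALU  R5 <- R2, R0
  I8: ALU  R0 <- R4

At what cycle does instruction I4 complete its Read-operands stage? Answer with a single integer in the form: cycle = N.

I1 -> (1, 2, 5, 6)
I2 -> (2, 7, 8, 9)  // RAW R6: wait I1 write@6
I3 -> (10, 11, 12, 13)  // struct: ALU busy until I2 writes@9
I4 -> (14, 15, 16, 17)  // struct: ALU busy until I3 writes@13
I5 -> (15, 18, 23, 24)  // RAW R3: wait I4 write@17
I6 -> (16, 25, 28, 29)  // RAW R6: wait I5 write@24
I7 -> (30, 31, 32, 33)  // WAW R5: wait I6 write@29
I8 -> (34, 35, 36, 37)  // struct: ALU busy until I7 writes@33

cycle = 15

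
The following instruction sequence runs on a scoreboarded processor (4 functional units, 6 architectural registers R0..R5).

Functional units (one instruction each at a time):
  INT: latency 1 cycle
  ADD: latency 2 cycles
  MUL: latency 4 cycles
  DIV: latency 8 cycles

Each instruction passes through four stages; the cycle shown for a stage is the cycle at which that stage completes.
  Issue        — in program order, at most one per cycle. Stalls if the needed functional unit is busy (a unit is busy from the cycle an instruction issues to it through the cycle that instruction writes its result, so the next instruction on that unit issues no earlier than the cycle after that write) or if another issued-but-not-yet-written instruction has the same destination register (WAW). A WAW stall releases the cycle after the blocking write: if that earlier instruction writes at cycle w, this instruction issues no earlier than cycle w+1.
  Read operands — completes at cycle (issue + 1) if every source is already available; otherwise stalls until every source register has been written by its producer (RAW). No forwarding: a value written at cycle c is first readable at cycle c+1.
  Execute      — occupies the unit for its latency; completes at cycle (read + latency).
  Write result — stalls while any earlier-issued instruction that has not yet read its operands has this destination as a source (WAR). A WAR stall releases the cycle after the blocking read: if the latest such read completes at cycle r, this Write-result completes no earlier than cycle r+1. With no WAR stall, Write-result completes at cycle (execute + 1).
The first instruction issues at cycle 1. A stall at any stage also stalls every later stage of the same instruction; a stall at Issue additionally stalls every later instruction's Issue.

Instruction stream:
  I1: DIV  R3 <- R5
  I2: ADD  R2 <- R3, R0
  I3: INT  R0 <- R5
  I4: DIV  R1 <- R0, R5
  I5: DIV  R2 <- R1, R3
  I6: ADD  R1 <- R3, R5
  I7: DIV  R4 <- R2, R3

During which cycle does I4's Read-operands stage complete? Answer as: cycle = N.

cycle = 14

I1  is:1  ro:2  ex:10  wr:11
I2  is:2  ro:12  ex:14  wr:15  — RAW R3: wait I1 write@11
I3  is:3  ro:4  ex:5  wr:13  — WAR R0: wait I2 read@12
I4  is:12  ro:14  ex:22  wr:23  — struct: DIV busy until I1 writes@11, RAW R0: wait I3 write@13
I5  is:24  ro:25  ex:33  wr:34  — struct: DIV busy until I4 writes@23
I6  is:25  ro:26  ex:28  wr:29
I7  is:35  ro:36  ex:44  wr:45  — struct: DIV busy until I5 writes@34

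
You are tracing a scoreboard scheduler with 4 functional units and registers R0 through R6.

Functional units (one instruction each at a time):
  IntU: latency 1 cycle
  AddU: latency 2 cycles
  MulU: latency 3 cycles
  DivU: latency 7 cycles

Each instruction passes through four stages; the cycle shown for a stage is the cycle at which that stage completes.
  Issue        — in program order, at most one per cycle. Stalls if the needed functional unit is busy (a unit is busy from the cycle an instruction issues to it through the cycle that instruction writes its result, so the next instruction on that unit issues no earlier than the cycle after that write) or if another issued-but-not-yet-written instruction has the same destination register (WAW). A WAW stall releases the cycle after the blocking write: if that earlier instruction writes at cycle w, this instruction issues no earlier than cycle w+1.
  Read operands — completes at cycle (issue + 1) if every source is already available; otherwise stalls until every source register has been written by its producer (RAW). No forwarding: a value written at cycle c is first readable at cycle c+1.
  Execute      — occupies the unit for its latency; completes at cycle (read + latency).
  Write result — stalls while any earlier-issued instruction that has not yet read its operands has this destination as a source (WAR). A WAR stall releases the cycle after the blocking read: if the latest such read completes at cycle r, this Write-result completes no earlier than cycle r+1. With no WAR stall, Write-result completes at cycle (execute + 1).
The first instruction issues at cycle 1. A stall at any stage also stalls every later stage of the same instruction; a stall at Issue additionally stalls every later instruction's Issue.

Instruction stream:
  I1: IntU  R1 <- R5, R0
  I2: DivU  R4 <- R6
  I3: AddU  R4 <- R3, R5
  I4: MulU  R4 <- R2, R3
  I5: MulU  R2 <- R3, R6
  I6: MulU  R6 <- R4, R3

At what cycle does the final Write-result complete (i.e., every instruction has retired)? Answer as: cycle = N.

cycle = 34

t=1  I1 dispatched to IntU
t=2  I1 operands ready · I2 dispatched to DivU
t=3  I1 complete · I2 operands ready
t=4  R1←I1
t=10  I2 complete
t=11  R4←I2
t=12  I3 dispatched to AddU
t=13  I3 operands ready
t=15  I3 complete
t=16  R4←I3
t=17  I4 dispatched to MulU
t=18  I4 operands ready
t=21  I4 complete
t=22  R4←I4
t=23  I5 dispatched to MulU
t=24  I5 operands ready
t=27  I5 complete
t=28  R2←I5
t=29  I6 dispatched to MulU
t=30  I6 operands ready
t=33  I6 complete
t=34  R6←I6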